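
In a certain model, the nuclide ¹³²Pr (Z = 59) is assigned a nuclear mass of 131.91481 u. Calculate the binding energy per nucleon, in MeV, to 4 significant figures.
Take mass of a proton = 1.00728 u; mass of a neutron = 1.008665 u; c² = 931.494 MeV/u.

8.096 MeV/nucleon

Z = 59, so N = A − Z = 132 − 59 = 73.
Σm = 59·m_p + 73·m_n = 59.42952 + 73.632545 = 133.062065 u
Δm = 133.062065 − 131.91481 = 1.147255 u
Binding energy = Δm·c² = 1.147255 × 931.494 MeV/u = 1068.66 MeV
Per nucleon: 1068.66 / 132 = 8.096 MeV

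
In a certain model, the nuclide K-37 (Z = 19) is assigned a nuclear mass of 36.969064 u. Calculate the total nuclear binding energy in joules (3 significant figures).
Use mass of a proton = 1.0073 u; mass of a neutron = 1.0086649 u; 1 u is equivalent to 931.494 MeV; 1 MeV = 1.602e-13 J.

4.86e-11 J

Mass of separated nucleons = 19(1.0073) + 18(1.0086649) = 19.1387 + 18.1559682 = 37.2946682 u
Mass defect Δm = 37.2946682 − 36.969064 = 0.3256042 u
Converting to energy: 0.3256042 u × 931.494 MeV/u = 303.298 MeV
In joules: 303.298 MeV × 1.602e-13 J/MeV = 4.8588e-11 J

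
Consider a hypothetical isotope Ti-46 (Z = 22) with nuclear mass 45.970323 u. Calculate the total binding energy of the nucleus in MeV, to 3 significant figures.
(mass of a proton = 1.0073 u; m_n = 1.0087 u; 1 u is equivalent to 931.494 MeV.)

372 MeV

Z = 22, so N = A − Z = 46 − 22 = 24.
Σm = 22·m_p + 24·m_n = 22.1606 + 24.2088 = 46.3694 u
Δm = 46.3694 − 45.970323 = 0.399077 u
Converting to energy: 0.399077 u × 931.494 MeV/u = 371.738 MeV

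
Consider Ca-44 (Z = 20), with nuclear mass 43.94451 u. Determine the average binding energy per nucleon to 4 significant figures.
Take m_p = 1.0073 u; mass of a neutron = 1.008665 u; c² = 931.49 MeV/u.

8.668 MeV/nucleon

Mass of separated nucleons = 20(1.0073) + 24(1.008665) = 20.1460 + 24.207960 = 44.353960 u
Δm = 44.353960 − 43.94451 = 0.409450 u
Binding energy = Δm·c² = 0.409450 × 931.49 MeV/u = 381.399 MeV
BE/A = 381.399 MeV / 44 = 8.668 MeV/nucleon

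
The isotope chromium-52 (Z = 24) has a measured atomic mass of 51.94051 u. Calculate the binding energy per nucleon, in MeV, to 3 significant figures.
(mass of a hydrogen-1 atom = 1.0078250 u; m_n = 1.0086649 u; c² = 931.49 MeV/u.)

8.78 MeV/nucleon

With 24 protons and 28 neutrons (A = 52):
Mass of separated nucleons = 24(1.0078250) + 28(1.0086649) = 24.1878000 + 28.2426172 = 52.4304172 u
Δm = 52.4304172 − 51.94051 = 0.4899072 u
Binding energy = Δm·c² = 0.4899072 × 931.49 MeV/u = 456.344 MeV
BE/A = 456.344 MeV / 52 = 8.776 MeV/nucleon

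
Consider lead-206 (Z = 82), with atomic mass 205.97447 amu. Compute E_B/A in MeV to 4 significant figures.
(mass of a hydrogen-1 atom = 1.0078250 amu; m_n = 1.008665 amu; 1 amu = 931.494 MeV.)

The nucleus contains 82 protons and 206 − 82 = 124 neutrons.
Mass of separated nucleons = 82(1.0078250) + 124(1.008665) = 82.6416500 + 125.074460 = 207.7161100 amu
Δm = 207.7161100 − 205.97447 = 1.7416400 amu
Converting to energy: 1.7416400 amu × 931.494 MeV/amu = 1622.33 MeV
Per nucleon: 1622.33 / 206 = 7.875 MeV

7.875 MeV/nucleon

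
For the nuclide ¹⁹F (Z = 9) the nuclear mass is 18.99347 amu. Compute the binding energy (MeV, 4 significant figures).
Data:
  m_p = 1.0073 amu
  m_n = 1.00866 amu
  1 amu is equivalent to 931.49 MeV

With 9 protons and 10 neutrons (A = 19):
Total constituent mass: 9 × 1.0073 + 10 × 1.00866 = 19.15230 amu
Δm = 19.15230 − 18.99347 = 0.15883 amu
Converting to energy: 0.15883 amu × 931.49 MeV/amu = 147.949 MeV

147.9 MeV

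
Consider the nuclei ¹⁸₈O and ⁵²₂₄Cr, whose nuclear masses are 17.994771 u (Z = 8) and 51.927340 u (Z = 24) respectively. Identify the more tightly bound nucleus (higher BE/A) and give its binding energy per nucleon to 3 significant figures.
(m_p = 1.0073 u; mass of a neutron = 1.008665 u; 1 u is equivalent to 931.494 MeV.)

¹⁸₈O: Σm = 8(1.0073) + 10(1.008665) = 18.145050 u; Δm = 0.150279 u; E_B = 139.98 MeV; E_B/A = 7.777 MeV
⁵²₂₄Cr: Σm = 24(1.0073) + 28(1.008665) = 52.417820 u; Δm = 0.490480 u; E_B = 456.88 MeV; E_B/A = 8.786 MeV
⁵²₂₄Cr has the higher binding energy per nucleon, so it is the more tightly bound nucleus.

⁵²₂₄Cr; 8.79 MeV/nucleon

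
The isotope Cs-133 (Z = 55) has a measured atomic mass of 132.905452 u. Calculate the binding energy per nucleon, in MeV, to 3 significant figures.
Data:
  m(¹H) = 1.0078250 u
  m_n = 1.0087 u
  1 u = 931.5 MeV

Z = 55, so N = A − Z = 133 − 55 = 78.
Σm = 55·m(¹H) + 78·m_n = 55.4303750 + 78.6786 = 134.1089750 u
The mass defect is 134.1089750 − 132.905452 = 1.2035230 u.
Binding energy = Δm·c² = 1.2035230 × 931.5 MeV/u = 1121.08 MeV
BE/A = 1121.08 MeV / 133 = 8.429 MeV/nucleon

8.43 MeV/nucleon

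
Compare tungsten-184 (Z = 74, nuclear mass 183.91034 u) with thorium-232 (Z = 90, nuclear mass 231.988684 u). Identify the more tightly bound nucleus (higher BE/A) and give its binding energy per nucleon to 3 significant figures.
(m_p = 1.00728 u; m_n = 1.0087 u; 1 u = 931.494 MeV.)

tungsten-184; 8.03 MeV/nucleon

tungsten-184: Σm = 74(1.00728) + 110(1.0087) = 185.49572 u; Δm = 1.58538 u; E_B = 1476.8 MeV; E_B/A = 8.026 MeV
thorium-232: Σm = 90(1.00728) + 142(1.0087) = 233.89060 u; Δm = 1.901916 u; E_B = 1771.6 MeV; E_B/A = 7.636 MeV
tungsten-184 has the higher binding energy per nucleon, so it is the more tightly bound nucleus.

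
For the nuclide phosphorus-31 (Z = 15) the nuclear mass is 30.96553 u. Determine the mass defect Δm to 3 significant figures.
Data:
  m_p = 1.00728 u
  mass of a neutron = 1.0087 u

0.283 u

With 15 protons and 16 neutrons (A = 31):
Σm = 15·m_p + 16·m_n = 15.10920 + 16.1392 = 31.24840 u
Mass defect Δm = 31.24840 − 30.96553 = 0.28287 u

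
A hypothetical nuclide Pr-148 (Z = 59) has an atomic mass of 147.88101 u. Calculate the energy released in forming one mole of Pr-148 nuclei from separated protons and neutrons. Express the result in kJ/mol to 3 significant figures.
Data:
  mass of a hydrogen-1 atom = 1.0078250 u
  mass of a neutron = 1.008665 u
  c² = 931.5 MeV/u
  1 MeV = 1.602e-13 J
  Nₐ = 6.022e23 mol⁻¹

1.21e+11 kJ/mol

The nucleus contains 59 protons and 148 − 59 = 89 neutrons.
Total constituent mass: 59 × 1.0078250 + 89 × 1.008665 = 149.2328600 u
Δm = 149.2328600 − 147.88101 = 1.3518500 u
Binding energy = Δm·c² = 1.3518500 × 931.5 MeV/u = 1259.25 MeV
Per nucleus in joules: 1259.25 MeV × 1.602e-13 J/MeV = 2.0173e-10 J
Per mole: 2.0173e-10 J × 6.022e23 mol⁻¹ = 1.2148e+14 J/mol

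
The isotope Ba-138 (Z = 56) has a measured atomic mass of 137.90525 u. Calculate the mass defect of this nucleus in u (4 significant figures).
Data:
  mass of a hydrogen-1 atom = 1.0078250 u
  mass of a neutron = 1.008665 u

The nucleus contains 56 protons and 138 − 56 = 82 neutrons.
Total constituent mass: 56 × 1.0078250 + 82 × 1.008665 = 139.1487300 u
Mass defect Δm = 139.1487300 − 137.90525 = 1.2434800 u

1.243 u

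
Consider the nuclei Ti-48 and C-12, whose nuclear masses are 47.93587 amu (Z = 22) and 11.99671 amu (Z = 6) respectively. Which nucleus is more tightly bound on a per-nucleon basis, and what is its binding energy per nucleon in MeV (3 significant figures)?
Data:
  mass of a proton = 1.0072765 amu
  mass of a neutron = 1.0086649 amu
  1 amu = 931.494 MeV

Ti-48; 8.72 MeV/nucleon

Ti-48: Σm = 22(1.0072765) + 26(1.0086649) = 48.3853704 amu; Δm = 0.4495004 amu; E_B = 418.71 MeV; E_B/A = 8.723 MeV
C-12: Σm = 6(1.0072765) + 6(1.0086649) = 12.0956484 amu; Δm = 0.0989384 amu; E_B = 92.161 MeV; E_B/A = 7.680 MeV
Ti-48 has the higher binding energy per nucleon, so it is the more tightly bound nucleus.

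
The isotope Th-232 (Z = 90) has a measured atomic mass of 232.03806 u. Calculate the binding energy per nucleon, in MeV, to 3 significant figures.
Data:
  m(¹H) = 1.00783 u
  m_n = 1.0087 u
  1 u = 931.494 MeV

Z = 90, so N = A − Z = 232 − 90 = 142.
Σm = 90·m(¹H) + 142·m_n = 90.70470 + 143.2354 = 233.94010 u
Mass defect Δm = 233.94010 − 232.03806 = 1.90204 u
Binding energy = Δm·c² = 1.90204 × 931.494 MeV/u = 1771.74 MeV
Dividing by A = 232 gives 7.637 MeV per nucleon.

7.64 MeV/nucleon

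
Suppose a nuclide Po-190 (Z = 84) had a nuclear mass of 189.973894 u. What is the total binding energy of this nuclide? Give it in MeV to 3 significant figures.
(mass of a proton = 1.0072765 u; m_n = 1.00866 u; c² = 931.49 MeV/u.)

Mass of separated nucleons = 84(1.0072765) + 106(1.00866) = 84.6112260 + 106.91796 = 191.5291860 u
Δm = 191.5291860 − 189.973894 = 1.5552920 u
E_B = 1.5552920 × 931.49 = 1448.74 MeV

1450 MeV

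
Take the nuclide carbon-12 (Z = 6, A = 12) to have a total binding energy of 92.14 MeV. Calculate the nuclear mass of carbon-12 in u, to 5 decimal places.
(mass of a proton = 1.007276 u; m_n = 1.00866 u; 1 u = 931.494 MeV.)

11.99670 u

Mass defect = 92.14 MeV / (931.494 MeV/u) = 0.0989164 u
Constituent mass = 6(1.007276) + 6(1.00866) = 12.095616 u
Nuclear mass = 12.095616 − 0.0989164 = 11.9966996 u ≈ 11.99670 u (to 5 decimal places)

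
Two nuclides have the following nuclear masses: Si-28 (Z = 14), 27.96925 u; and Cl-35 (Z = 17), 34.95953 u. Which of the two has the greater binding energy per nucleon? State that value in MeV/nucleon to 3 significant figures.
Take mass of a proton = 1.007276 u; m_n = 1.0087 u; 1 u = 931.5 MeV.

Cl-35; 8.54 MeV/nucleon

Si-28: Σm = 14(1.007276) + 14(1.0087) = 28.223664 u; Δm = 0.254414 u; E_B = 236.99 MeV; E_B/A = 8.464 MeV
Cl-35: Σm = 17(1.007276) + 18(1.0087) = 35.280292 u; Δm = 0.320762 u; E_B = 298.79 MeV; E_B/A = 8.537 MeV
Cl-35 has the higher binding energy per nucleon, so it is the more tightly bound nucleus.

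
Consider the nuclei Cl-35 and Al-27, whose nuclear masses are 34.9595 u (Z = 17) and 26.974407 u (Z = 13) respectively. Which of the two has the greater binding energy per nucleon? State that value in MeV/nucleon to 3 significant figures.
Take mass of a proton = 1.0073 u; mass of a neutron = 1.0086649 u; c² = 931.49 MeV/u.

Cl-35: Σm = 17(1.0073) + 18(1.0086649) = 35.2800682 u; Δm = 0.3205682 u; E_B = 298.61 MeV; E_B/A = 8.532 MeV
Al-27: Σm = 13(1.0073) + 14(1.0086649) = 27.2162086 u; Δm = 0.2418016 u; E_B = 225.24 MeV; E_B/A = 8.342 MeV
Cl-35 has the higher binding energy per nucleon, so it is the more tightly bound nucleus.

Cl-35; 8.53 MeV/nucleon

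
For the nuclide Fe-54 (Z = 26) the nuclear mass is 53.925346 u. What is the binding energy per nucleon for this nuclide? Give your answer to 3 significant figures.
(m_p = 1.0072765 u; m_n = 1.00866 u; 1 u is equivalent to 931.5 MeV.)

8.73 MeV/nucleon

Z = 26, so N = A − Z = 54 − 26 = 28.
Total constituent mass: 26 × 1.0072765 + 28 × 1.00866 = 54.4316690 u
The mass defect is 54.4316690 − 53.925346 = 0.5063230 u.
Binding energy = Δm·c² = 0.5063230 × 931.5 MeV/u = 471.640 MeV
BE/A = 471.640 MeV / 54 = 8.734 MeV/nucleon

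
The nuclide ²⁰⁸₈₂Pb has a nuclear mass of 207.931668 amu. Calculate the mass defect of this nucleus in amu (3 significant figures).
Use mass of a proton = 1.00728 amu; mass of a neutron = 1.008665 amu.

Total constituent mass: 82 × 1.00728 + 126 × 1.008665 = 209.688750 amu
The mass defect is 209.688750 − 207.931668 = 1.757082 amu.

1.76 amu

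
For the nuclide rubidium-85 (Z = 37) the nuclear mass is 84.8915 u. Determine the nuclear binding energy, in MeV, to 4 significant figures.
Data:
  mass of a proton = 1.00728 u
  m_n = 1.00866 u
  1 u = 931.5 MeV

The nucleus contains 37 protons and 85 − 37 = 48 neutrons.
Total constituent mass: 37 × 1.00728 + 48 × 1.00866 = 85.68504 u
The mass defect is 85.68504 − 84.8915 = 0.79354 u.
Binding energy = Δm·c² = 0.79354 × 931.5 MeV/u = 739.183 MeV

739.2 MeV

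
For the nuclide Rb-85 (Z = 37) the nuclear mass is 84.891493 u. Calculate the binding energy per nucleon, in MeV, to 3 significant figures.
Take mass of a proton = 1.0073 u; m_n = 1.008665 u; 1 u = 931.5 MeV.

Mass of separated nucleons = 37(1.0073) + 48(1.008665) = 37.2701 + 48.415920 = 85.686020 u
Mass defect Δm = 85.686020 − 84.891493 = 0.794527 u
Binding energy = Δm·c² = 0.794527 × 931.5 MeV/u = 740.102 MeV
Dividing by A = 85 gives 8.707 MeV per nucleon.

8.71 MeV/nucleon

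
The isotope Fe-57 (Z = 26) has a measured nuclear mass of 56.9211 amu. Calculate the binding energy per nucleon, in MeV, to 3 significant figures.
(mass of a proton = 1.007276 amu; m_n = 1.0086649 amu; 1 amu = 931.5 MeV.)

8.77 MeV/nucleon

Z = 26, so N = A − Z = 57 − 26 = 31.
Total constituent mass: 26 × 1.007276 + 31 × 1.0086649 = 57.4577879 amu
The mass defect is 57.4577879 − 56.9211 = 0.5366879 amu.
Converting to energy: 0.5366879 amu × 931.5 MeV/amu = 499.925 MeV
Dividing by A = 57 gives 8.771 MeV per nucleon.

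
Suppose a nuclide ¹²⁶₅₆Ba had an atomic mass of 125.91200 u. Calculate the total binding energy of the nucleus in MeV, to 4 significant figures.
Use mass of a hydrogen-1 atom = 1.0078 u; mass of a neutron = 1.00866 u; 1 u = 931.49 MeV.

Total constituent mass: 56 × 1.0078 + 70 × 1.00866 = 127.04300 u
Mass defect Δm = 127.04300 − 125.91200 = 1.13100 u
Binding energy = Δm·c² = 1.13100 × 931.49 MeV/u = 1053.52 MeV

1054 MeV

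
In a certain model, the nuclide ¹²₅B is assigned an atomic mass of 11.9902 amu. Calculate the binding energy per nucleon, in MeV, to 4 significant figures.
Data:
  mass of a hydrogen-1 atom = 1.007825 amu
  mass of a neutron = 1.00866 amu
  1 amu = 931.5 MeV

Z = 5, so N = A − Z = 12 − 5 = 7.
Total constituent mass: 5 × 1.007825 + 7 × 1.00866 = 12.099745 amu
The mass defect is 12.099745 − 11.9902 = 0.109545 amu.
Binding energy = Δm·c² = 0.109545 × 931.5 MeV/amu = 102.041 MeV
BE/A = 102.041 MeV / 12 = 8.503 MeV/nucleon

8.503 MeV/nucleon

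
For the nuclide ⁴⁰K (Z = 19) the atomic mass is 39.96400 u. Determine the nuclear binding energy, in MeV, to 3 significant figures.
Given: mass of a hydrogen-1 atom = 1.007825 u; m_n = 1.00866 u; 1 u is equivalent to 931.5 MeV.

Mass of separated nucleons = 19(1.007825) + 21(1.00866) = 19.148675 + 21.18186 = 40.330535 u
Δm = 40.330535 − 39.96400 = 0.366535 u
Binding energy = Δm·c² = 0.366535 × 931.5 MeV/u = 341.427 MeV

341 MeV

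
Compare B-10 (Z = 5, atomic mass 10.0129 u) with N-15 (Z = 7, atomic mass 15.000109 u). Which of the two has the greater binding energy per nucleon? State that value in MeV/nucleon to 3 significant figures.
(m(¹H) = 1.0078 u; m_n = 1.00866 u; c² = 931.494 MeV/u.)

N-15; 7.69 MeV/nucleon

B-10: Σm = 5(1.0078) + 5(1.00866) = 10.08230 u; Δm = 0.06940 u; E_B = 64.646 MeV; E_B/A = 6.4646 MeV
N-15: Σm = 7(1.0078) + 8(1.00866) = 15.12388 u; Δm = 0.123771 u; E_B = 115.29 MeV; E_B/A = 7.686 MeV
N-15 has the higher binding energy per nucleon, so it is the more tightly bound nucleus.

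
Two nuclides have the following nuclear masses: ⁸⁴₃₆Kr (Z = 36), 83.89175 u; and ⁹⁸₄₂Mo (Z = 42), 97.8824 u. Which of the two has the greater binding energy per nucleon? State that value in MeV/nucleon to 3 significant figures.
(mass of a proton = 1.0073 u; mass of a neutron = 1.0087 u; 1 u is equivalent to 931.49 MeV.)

⁸⁴₃₆Kr: Σm = 36(1.0073) + 48(1.0087) = 84.6804 u; Δm = 0.78865 u; E_B = 734.62 MeV; E_B/A = 8.745 MeV
⁹⁸₄₂Mo: Σm = 42(1.0073) + 56(1.0087) = 98.7938 u; Δm = 0.9114 u; E_B = 848.96 MeV; E_B/A = 8.663 MeV
⁸⁴₃₆Kr has the higher binding energy per nucleon, so it is the more tightly bound nucleus.

⁸⁴₃₆Kr; 8.75 MeV/nucleon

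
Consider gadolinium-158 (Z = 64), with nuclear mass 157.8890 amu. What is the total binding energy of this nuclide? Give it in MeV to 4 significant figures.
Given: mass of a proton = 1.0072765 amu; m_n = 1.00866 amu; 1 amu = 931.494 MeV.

1295 MeV

Z = 64, so N = A − Z = 158 − 64 = 94.
Σm = 64·m_p + 94·m_n = 64.4656960 + 94.81404 = 159.2797360 amu
The mass defect is 159.2797360 − 157.8890 = 1.3907360 amu.
Binding energy = Δm·c² = 1.3907360 × 931.494 MeV/amu = 1295.46 MeV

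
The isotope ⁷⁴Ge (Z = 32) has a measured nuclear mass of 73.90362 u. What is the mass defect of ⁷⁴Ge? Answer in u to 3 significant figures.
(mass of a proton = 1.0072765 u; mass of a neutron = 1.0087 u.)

0.695 u

Mass of separated nucleons = 32(1.0072765) + 42(1.0087) = 32.2328480 + 42.3654 = 74.5982480 u
Δm = 74.5982480 − 73.90362 = 0.6946280 u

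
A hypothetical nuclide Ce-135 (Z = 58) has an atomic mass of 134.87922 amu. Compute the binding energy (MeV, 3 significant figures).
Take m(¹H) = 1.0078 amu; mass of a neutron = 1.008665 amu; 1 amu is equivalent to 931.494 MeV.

1160 MeV

With 58 protons and 77 neutrons (A = 135):
Total constituent mass: 58 × 1.0078 + 77 × 1.008665 = 136.119605 amu
Δm = 136.119605 − 134.87922 = 1.240385 amu
Converting to energy: 1.240385 amu × 931.494 MeV/amu = 1155.41 MeV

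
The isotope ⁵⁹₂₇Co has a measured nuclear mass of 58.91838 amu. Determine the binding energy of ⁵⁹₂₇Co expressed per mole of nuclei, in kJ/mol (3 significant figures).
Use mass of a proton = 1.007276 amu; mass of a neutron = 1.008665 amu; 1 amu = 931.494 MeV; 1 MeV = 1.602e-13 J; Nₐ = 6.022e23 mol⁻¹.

With 27 protons and 32 neutrons (A = 59):
Total constituent mass: 27 × 1.007276 + 32 × 1.008665 = 59.473732 amu
Δm = 59.473732 − 58.91838 = 0.555352 amu
Converting to energy: 0.555352 amu × 931.494 MeV/amu = 517.307 MeV
Per nucleus in joules: 517.307 MeV × 1.602e-13 J/MeV = 8.2873e-11 J
Per mole: 8.2873e-11 J × 6.022e23 mol⁻¹ = 4.9906e+13 J/mol

4.99e+10 kJ/mol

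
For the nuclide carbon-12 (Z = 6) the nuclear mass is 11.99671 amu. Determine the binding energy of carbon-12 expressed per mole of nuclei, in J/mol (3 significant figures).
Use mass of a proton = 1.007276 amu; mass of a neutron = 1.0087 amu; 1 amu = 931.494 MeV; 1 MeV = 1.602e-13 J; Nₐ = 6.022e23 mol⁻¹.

8.91e+12 J/mol

With 6 protons and 6 neutrons (A = 12):
Mass of separated nucleons = 6(1.007276) + 6(1.0087) = 6.043656 + 6.0522 = 12.095856 amu
Mass defect Δm = 12.095856 − 11.99671 = 0.099146 amu
Converting to energy: 0.099146 amu × 931.494 MeV/amu = 92.3539 MeV
Per nucleus in joules: 92.3539 MeV × 1.602e-13 J/MeV = 1.4795e-11 J
Per mole: 1.4795e-11 J × 6.022e23 mol⁻¹ = 8.9095e+12 J/mol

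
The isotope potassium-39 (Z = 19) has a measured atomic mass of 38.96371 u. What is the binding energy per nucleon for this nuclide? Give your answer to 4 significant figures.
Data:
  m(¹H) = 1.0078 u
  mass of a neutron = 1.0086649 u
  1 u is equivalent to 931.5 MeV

The nucleus contains 19 protons and 39 − 19 = 20 neutrons.
Total constituent mass: 19 × 1.0078 + 20 × 1.0086649 = 39.3214980 u
Δm = 39.3214980 − 38.96371 = 0.3577880 u
E_B = 0.3577880 × 931.5 = 333.280 MeV
Dividing by A = 39 gives 8.546 MeV per nucleon.

8.546 MeV/nucleon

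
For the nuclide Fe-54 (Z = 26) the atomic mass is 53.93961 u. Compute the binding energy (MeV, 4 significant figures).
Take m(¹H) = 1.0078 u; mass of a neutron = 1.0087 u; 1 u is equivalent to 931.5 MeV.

The nucleus contains 26 protons and 54 − 26 = 28 neutrons.
Σm = 26·m(¹H) + 28·m_n = 26.2028 + 28.2436 = 54.4464 u
The mass defect is 54.4464 − 53.93961 = 0.50679 u.
Converting to energy: 0.50679 u × 931.5 MeV/u = 472.075 MeV

472.1 MeV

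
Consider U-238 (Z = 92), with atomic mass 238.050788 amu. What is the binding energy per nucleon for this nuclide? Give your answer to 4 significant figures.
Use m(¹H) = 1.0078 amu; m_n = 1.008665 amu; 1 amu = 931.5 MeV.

7.561 MeV/nucleon

With 92 protons and 146 neutrons (A = 238):
Total constituent mass: 92 × 1.0078 + 146 × 1.008665 = 239.982690 amu
The mass defect is 239.982690 − 238.050788 = 1.931902 amu.
E_B = 1.931902 × 931.5 = 1799.57 MeV
Per nucleon: 1799.57 / 238 = 7.561 MeV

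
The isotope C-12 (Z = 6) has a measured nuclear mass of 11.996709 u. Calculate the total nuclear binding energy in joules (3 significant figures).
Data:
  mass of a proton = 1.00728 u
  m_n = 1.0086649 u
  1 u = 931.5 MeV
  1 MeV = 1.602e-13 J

Total constituent mass: 6 × 1.00728 + 6 × 1.0086649 = 12.0956694 u
Mass defect Δm = 12.0956694 − 11.996709 = 0.0989604 u
Binding energy = Δm·c² = 0.0989604 × 931.5 MeV/u = 92.1816 MeV
In joules: 92.1816 MeV × 1.602e-13 J/MeV = 1.4767e-11 J

1.48e-11 J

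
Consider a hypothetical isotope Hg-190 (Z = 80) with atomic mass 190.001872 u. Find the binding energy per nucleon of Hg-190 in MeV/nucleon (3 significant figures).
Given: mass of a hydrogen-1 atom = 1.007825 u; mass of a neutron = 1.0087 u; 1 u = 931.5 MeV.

7.75 MeV/nucleon

The nucleus contains 80 protons and 190 − 80 = 110 neutrons.
Mass of separated nucleons = 80(1.007825) + 110(1.0087) = 80.626000 + 110.9570 = 191.583000 u
Mass defect Δm = 191.583000 − 190.001872 = 1.581128 u
Binding energy = Δm·c² = 1.581128 × 931.5 MeV/u = 1472.82 MeV
BE/A = 1472.82 MeV / 190 = 7.752 MeV/nucleon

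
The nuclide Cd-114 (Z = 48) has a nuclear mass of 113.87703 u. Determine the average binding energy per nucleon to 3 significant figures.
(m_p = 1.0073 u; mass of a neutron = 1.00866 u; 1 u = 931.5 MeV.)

Mass of separated nucleons = 48(1.0073) + 66(1.00866) = 48.3504 + 66.57156 = 114.92196 u
Mass defect Δm = 114.92196 − 113.87703 = 1.04493 u
E_B = 1.04493 × 931.5 = 973.352 MeV
BE/A = 973.352 MeV / 114 = 8.538 MeV/nucleon

8.54 MeV/nucleon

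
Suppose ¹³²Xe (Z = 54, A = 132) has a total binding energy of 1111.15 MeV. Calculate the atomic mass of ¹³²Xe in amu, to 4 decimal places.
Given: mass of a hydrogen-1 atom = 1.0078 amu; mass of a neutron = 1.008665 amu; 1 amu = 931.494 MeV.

131.9042 amu

Mass defect = 1111.15 MeV / (931.494 MeV/amu) = 1.192869 amu
Constituent mass = 54(1.0078) + 78(1.008665) = 133.097070 amu
Atomic mass = 133.097070 − 1.192869 = 131.904201 amu ≈ 131.9042 amu (to 4 decimal places)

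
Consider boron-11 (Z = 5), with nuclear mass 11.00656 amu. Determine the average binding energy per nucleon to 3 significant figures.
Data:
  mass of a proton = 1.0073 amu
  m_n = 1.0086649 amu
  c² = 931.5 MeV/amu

6.94 MeV/nucleon

Mass of separated nucleons = 5(1.0073) + 6(1.0086649) = 5.0365 + 6.0519894 = 11.0884894 amu
Mass defect Δm = 11.0884894 − 11.00656 = 0.0819294 amu
E_B = 0.0819294 × 931.5 = 76.3172 MeV
Dividing by A = 11 gives 6.938 MeV per nucleon.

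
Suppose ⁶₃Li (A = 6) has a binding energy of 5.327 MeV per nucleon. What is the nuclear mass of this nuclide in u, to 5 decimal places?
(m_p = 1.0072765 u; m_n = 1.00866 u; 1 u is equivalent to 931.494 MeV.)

6.01350 u

Total binding energy = 6 × 5.327 = 31.962 MeV
Mass defect = 31.962 MeV / (931.494 MeV/u) = 0.0343126 u
Constituent mass = 3(1.0072765) + 3(1.00866) = 6.0478095 u
Nuclear mass = 6.0478095 − 0.0343126 = 6.0134969 u ≈ 6.01350 u (to 5 decimal places)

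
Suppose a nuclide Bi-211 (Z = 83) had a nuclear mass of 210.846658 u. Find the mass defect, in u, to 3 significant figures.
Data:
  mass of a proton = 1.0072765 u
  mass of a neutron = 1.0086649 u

1.87 u

The nucleus contains 83 protons and 211 − 83 = 128 neutrons.
Total constituent mass: 83 × 1.0072765 + 128 × 1.0086649 = 212.7130567 u
The mass defect is 212.7130567 − 210.846658 = 1.8663987 u.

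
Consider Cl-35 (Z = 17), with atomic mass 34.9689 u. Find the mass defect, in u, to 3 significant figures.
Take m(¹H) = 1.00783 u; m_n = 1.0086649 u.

Total constituent mass: 17 × 1.00783 + 18 × 1.0086649 = 35.2890782 u
Mass defect Δm = 35.2890782 − 34.9689 = 0.3201782 u

0.320 u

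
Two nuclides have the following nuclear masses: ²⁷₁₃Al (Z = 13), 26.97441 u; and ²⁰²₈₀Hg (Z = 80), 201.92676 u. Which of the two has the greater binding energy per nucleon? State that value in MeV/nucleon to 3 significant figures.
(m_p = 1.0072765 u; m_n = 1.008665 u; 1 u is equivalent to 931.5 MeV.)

²⁷₁₃Al; 8.33 MeV/nucleon

²⁷₁₃Al: Σm = 13(1.0072765) + 14(1.008665) = 27.2159045 u; Δm = 0.2414945 u; E_B = 224.952 MeV; E_B/A = 8.332 MeV
²⁰²₈₀Hg: Σm = 80(1.0072765) + 122(1.008665) = 203.6392500 u; Δm = 1.7124900 u; E_B = 1595.2 MeV; E_B/A = 7.897 MeV
²⁷₁₃Al has the higher binding energy per nucleon, so it is the more tightly bound nucleus.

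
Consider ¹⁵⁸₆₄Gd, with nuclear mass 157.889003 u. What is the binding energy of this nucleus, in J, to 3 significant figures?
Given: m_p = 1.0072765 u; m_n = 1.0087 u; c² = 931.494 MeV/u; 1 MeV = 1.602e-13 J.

Z = 64, so N = A − Z = 158 − 64 = 94.
Total constituent mass: 64 × 1.0072765 + 94 × 1.0087 = 159.2834960 u
The mass defect is 159.2834960 − 157.889003 = 1.3944930 u.
Converting to energy: 1.3944930 u × 931.494 MeV/u = 1298.96 MeV
In joules: 1298.96 MeV × 1.602e-13 J/MeV = 2.0809e-10 J

2.08e-10 J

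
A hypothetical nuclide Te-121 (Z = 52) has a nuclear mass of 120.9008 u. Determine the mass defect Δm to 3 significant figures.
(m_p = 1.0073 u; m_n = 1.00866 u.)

1.08 u

With 52 protons and 69 neutrons (A = 121):
Σm = 52·m_p + 69·m_n = 52.3796 + 69.59754 = 121.97714 u
Δm = 121.97714 − 120.9008 = 1.07634 u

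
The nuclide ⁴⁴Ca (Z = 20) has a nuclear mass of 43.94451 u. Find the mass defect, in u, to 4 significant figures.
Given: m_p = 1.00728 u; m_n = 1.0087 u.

0.4099 u

Σm = 20·m_p + 24·m_n = 20.14560 + 24.2088 = 44.35440 u
Mass defect Δm = 44.35440 − 43.94451 = 0.40989 u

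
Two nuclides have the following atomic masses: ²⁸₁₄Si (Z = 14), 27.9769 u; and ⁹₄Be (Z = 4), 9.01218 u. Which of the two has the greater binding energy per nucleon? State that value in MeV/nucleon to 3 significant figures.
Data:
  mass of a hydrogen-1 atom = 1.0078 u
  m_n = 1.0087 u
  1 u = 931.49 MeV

²⁸₁₄Si: Σm = 14(1.0078) + 14(1.0087) = 28.2310 u; Δm = 0.2541 u; E_B = 236.69 MeV; E_B/A = 8.453 MeV
⁹₄Be: Σm = 4(1.0078) + 5(1.0087) = 9.0747 u; Δm = 0.06252 u; E_B = 58.237 MeV; E_B/A = 6.471 MeV
²⁸₁₄Si has the higher binding energy per nucleon, so it is the more tightly bound nucleus.

²⁸₁₄Si; 8.45 MeV/nucleon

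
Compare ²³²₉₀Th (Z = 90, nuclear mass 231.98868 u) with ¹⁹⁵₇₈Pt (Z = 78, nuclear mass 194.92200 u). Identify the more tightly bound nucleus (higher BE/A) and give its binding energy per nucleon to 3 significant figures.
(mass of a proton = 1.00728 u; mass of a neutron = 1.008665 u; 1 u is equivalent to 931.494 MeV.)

²³²₉₀Th: Σm = 90(1.00728) + 142(1.008665) = 233.885630 u; Δm = 1.896950 u; E_B = 1767.0 MeV; E_B/A = 7.616 MeV
¹⁹⁵₇₈Pt: Σm = 78(1.00728) + 117(1.008665) = 196.581645 u; Δm = 1.659645 u; E_B = 1545.9 MeV; E_B/A = 7.928 MeV
¹⁹⁵₇₈Pt has the higher binding energy per nucleon, so it is the more tightly bound nucleus.

¹⁹⁵₇₈Pt; 7.93 MeV/nucleon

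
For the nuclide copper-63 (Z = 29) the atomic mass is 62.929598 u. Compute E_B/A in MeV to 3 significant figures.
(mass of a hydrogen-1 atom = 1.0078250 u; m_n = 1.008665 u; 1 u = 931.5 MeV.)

8.75 MeV/nucleon

Σm = 29·m(¹H) + 34·m_n = 29.2269250 + 34.294610 = 63.5215350 u
Mass defect Δm = 63.5215350 − 62.929598 = 0.5919370 u
Converting to energy: 0.5919370 u × 931.5 MeV/u = 551.389 MeV
Dividing by A = 63 gives 8.752 MeV per nucleon.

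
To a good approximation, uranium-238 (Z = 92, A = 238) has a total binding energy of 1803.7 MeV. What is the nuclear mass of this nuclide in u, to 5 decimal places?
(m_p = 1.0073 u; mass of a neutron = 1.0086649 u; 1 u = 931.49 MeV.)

238.00032 u

Mass defect = 1803.7 MeV / (931.49 MeV/u) = 1.9363600 u
Constituent mass = 92(1.0073) + 146(1.0086649) = 239.9366754 u
Nuclear mass = 239.9366754 − 1.9363600 = 238.0003154 u ≈ 238.00032 u (to 5 decimal places)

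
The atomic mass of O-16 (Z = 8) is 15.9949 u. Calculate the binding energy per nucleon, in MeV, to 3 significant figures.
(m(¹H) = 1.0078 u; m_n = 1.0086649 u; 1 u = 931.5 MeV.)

Total constituent mass: 8 × 1.0078 + 8 × 1.0086649 = 16.1317192 u
Mass defect Δm = 16.1317192 − 15.9949 = 0.1368192 u
Binding energy = Δm·c² = 0.1368192 × 931.5 MeV/u = 127.447 MeV
Per nucleon: 127.447 / 16 = 7.965 MeV

7.97 MeV/nucleon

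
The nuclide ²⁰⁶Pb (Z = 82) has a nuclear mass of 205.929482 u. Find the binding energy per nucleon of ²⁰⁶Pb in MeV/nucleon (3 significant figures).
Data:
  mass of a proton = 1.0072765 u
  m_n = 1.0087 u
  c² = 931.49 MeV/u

7.90 MeV/nucleon

With 82 protons and 124 neutrons (A = 206):
Total constituent mass: 82 × 1.0072765 + 124 × 1.0087 = 207.6754730 u
Δm = 207.6754730 − 205.929482 = 1.7459910 u
Converting to energy: 1.7459910 u × 931.49 MeV/u = 1626.37 MeV
Per nucleon: 1626.37 / 206 = 7.895 MeV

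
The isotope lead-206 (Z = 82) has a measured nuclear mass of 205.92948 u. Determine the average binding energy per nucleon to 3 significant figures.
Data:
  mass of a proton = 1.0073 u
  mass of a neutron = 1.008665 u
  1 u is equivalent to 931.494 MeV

Z = 82, so N = A − Z = 206 − 82 = 124.
Total constituent mass: 82 × 1.0073 + 124 × 1.008665 = 207.673060 u
The mass defect is 207.673060 − 205.92948 = 1.743580 u.
Converting to energy: 1.743580 u × 931.494 MeV/u = 1624.13 MeV
Dividing by A = 206 gives 7.884 MeV per nucleon.

7.88 MeV/nucleon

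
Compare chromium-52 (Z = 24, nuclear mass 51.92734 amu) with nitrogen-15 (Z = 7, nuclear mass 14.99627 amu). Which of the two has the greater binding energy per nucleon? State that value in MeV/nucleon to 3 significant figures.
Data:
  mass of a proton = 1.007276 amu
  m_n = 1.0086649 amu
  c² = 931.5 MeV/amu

chromium-52: Σm = 24(1.007276) + 28(1.0086649) = 52.4172412 amu; Δm = 0.4899012 amu; E_B = 456.34 MeV; E_B/A = 8.776 MeV
nitrogen-15: Σm = 7(1.007276) + 8(1.0086649) = 15.1202512 amu; Δm = 0.1239812 amu; E_B = 115.49 MeV; E_B/A = 7.699 MeV
chromium-52 has the higher binding energy per nucleon, so it is the more tightly bound nucleus.

chromium-52; 8.78 MeV/nucleon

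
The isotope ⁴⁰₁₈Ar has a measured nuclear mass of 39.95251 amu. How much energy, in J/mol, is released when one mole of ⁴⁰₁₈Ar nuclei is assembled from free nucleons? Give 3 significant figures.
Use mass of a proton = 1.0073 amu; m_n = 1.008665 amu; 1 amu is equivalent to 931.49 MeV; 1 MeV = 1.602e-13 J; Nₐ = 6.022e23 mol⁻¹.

3.32e+13 J/mol

Σm = 18·m_p + 22·m_n = 18.1314 + 22.190630 = 40.322030 amu
The mass defect is 40.322030 − 39.95251 = 0.369520 amu.
Converting to energy: 0.369520 amu × 931.49 MeV/amu = 344.204 MeV
Per nucleus in joules: 344.204 MeV × 1.602e-13 J/MeV = 5.5141e-11 J
Per mole: 5.5141e-11 J × 6.022e23 mol⁻¹ = 3.3206e+13 J/mol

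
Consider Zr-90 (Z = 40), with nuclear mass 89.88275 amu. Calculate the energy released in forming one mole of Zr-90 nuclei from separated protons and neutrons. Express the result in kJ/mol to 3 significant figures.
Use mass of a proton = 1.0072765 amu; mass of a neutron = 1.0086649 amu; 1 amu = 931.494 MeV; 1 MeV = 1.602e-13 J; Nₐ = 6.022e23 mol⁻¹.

7.56e+10 kJ/mol

Mass of separated nucleons = 40(1.0072765) + 50(1.0086649) = 40.2910600 + 50.4332450 = 90.7243050 amu
Δm = 90.7243050 − 89.88275 = 0.8415550 amu
Converting to energy: 0.8415550 amu × 931.494 MeV/amu = 783.903 MeV
Per nucleus in joules: 783.903 MeV × 1.602e-13 J/MeV = 1.2558e-10 J
Per mole: 1.2558e-10 J × 6.022e23 mol⁻¹ = 7.5624e+13 J/mol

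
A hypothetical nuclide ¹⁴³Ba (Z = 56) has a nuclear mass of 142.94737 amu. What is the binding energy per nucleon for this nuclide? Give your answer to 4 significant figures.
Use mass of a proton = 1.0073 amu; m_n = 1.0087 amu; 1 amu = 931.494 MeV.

7.936 MeV/nucleon

Z = 56, so N = A − Z = 143 − 56 = 87.
Total constituent mass: 56 × 1.0073 + 87 × 1.0087 = 144.1657 amu
Δm = 144.1657 − 142.94737 = 1.21833 amu
E_B = 1.21833 × 931.494 = 1134.87 MeV
BE/A = 1134.87 MeV / 143 = 7.936 MeV/nucleon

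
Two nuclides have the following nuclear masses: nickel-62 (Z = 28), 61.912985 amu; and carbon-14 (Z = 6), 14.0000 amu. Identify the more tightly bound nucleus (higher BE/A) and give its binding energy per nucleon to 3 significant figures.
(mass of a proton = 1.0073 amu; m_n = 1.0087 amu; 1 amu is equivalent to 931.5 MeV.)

nickel-62: Σm = 28(1.0073) + 34(1.0087) = 62.5002 amu; Δm = 0.587215 amu; E_B = 546.99 MeV; E_B/A = 8.822 MeV
carbon-14: Σm = 6(1.0073) + 8(1.0087) = 14.1134 amu; Δm = 0.1134 amu; E_B = 105.63 MeV; E_B/A = 7.545 MeV
nickel-62 has the higher binding energy per nucleon, so it is the more tightly bound nucleus.

nickel-62; 8.82 MeV/nucleon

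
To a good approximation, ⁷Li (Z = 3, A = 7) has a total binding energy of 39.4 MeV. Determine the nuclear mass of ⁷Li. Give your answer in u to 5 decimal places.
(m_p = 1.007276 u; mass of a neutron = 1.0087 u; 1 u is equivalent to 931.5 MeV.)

7.01433 u

Mass defect = 39.4 MeV / (931.5 MeV/u) = 0.0422974 u
Constituent mass = 3(1.007276) + 4(1.0087) = 7.056628 u
Nuclear mass = 7.056628 − 0.0422974 = 7.0143306 u ≈ 7.01433 u (to 5 decimal places)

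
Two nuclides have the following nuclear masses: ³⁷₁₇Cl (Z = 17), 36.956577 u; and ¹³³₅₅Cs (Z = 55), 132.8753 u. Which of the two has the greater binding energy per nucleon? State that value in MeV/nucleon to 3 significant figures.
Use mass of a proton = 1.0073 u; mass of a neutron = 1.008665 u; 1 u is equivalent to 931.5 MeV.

³⁷₁₇Cl: Σm = 17(1.0073) + 20(1.008665) = 37.297400 u; Δm = 0.340823 u; E_B = 317.477 MeV; E_B/A = 8.580 MeV
¹³³₅₅Cs: Σm = 55(1.0073) + 78(1.008665) = 134.077370 u; Δm = 1.202070 u; E_B = 1119.7 MeV; E_B/A = 8.419 MeV
³⁷₁₇Cl has the higher binding energy per nucleon, so it is the more tightly bound nucleus.

³⁷₁₇Cl; 8.58 MeV/nucleon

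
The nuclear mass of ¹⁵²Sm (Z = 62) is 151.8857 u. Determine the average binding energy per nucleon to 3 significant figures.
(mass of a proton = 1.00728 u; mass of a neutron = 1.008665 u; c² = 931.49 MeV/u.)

8.25 MeV/nucleon

With 62 protons and 90 neutrons (A = 152):
Σm = 62·m_p + 90·m_n = 62.45136 + 90.779850 = 153.231210 u
The mass defect is 153.231210 − 151.8857 = 1.345510 u.
E_B = 1.345510 × 931.49 = 1253.33 MeV
BE/A = 1253.33 MeV / 152 = 8.246 MeV/nucleon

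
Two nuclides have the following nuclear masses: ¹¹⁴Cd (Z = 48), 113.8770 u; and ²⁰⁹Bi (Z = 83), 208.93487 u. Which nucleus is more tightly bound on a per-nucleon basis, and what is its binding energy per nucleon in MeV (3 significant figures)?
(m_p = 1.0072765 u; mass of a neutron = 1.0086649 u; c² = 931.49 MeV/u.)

¹¹⁴Cd; 8.53 MeV/nucleon

¹¹⁴Cd: Σm = 48(1.0072765) + 66(1.0086649) = 114.9211554 u; Δm = 1.0441554 u; E_B = 972.62 MeV; E_B/A = 8.532 MeV
²⁰⁹Bi: Σm = 83(1.0072765) + 126(1.0086649) = 210.6957269 u; Δm = 1.7608569 u; E_B = 1640.2 MeV; E_B/A = 7.848 MeV
¹¹⁴Cd has the higher binding energy per nucleon, so it is the more tightly bound nucleus.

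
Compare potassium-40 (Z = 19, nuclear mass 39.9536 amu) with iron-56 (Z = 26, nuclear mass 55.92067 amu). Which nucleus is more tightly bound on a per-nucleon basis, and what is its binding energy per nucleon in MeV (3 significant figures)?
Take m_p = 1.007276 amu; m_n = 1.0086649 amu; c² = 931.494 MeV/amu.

iron-56; 8.79 MeV/nucleon

potassium-40: Σm = 19(1.007276) + 21(1.0086649) = 40.3202069 amu; Δm = 0.3666069 amu; E_B = 341.49 MeV; E_B/A = 8.537 MeV
iron-56: Σm = 26(1.007276) + 30(1.0086649) = 56.4491230 amu; Δm = 0.5284530 amu; E_B = 492.25 MeV; E_B/A = 8.790 MeV
iron-56 has the higher binding energy per nucleon, so it is the more tightly bound nucleus.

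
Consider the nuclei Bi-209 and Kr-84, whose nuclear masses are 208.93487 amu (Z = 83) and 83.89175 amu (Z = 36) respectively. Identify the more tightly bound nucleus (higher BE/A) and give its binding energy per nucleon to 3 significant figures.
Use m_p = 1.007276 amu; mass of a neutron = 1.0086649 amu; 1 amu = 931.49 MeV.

Kr-84; 8.72 MeV/nucleon

Bi-209: Σm = 83(1.007276) + 126(1.0086649) = 210.6956854 amu; Δm = 1.7608154 amu; E_B = 1640.2 MeV; E_B/A = 7.848 MeV
Kr-84: Σm = 36(1.007276) + 48(1.0086649) = 84.6778512 amu; Δm = 0.7861012 amu; E_B = 732.25 MeV; E_B/A = 8.717 MeV
Kr-84 has the higher binding energy per nucleon, so it is the more tightly bound nucleus.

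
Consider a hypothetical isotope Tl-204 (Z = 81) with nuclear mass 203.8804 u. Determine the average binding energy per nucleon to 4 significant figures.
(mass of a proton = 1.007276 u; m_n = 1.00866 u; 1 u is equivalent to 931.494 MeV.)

8.101 MeV/nucleon

Total constituent mass: 81 × 1.007276 + 123 × 1.00866 = 205.654536 u
Δm = 205.654536 − 203.8804 = 1.774136 u
Binding energy = Δm·c² = 1.774136 × 931.494 MeV/u = 1652.60 MeV
BE/A = 1652.60 MeV / 204 = 8.101 MeV/nucleon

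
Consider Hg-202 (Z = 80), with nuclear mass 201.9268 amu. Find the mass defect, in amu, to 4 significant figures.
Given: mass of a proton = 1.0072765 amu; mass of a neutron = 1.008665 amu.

1.712 amu

Total constituent mass: 80 × 1.0072765 + 122 × 1.008665 = 203.6392500 amu
The mass defect is 203.6392500 − 201.9268 = 1.7124500 amu.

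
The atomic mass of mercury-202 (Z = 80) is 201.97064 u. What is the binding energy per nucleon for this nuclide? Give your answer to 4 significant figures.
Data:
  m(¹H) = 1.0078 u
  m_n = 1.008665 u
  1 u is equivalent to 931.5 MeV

Total constituent mass: 80 × 1.0078 + 122 × 1.008665 = 203.681130 u
Mass defect Δm = 203.681130 − 201.97064 = 1.710490 u
Converting to energy: 1.710490 u × 931.5 MeV/u = 1593.32 MeV
Per nucleon: 1593.32 / 202 = 7.888 MeV

7.888 MeV/nucleon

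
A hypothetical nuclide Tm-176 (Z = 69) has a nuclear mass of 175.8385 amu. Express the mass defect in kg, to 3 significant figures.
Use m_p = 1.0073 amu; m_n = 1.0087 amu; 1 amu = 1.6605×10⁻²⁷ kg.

2.65e-27 kg

Σm = 69·m_p + 107·m_n = 69.5037 + 107.9309 = 177.4346 amu
Mass defect Δm = 177.4346 − 175.8385 = 1.5961 amu
In SI units: 1.5961 amu × 1.6605×10⁻²⁷ kg/amu = 2.6503e-27 kg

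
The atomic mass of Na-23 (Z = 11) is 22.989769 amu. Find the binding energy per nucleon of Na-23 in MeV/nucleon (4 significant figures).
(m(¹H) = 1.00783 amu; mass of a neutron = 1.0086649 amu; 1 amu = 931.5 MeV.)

Total constituent mass: 11 × 1.00783 + 12 × 1.0086649 = 23.1901088 amu
Mass defect Δm = 23.1901088 − 22.989769 = 0.2003398 amu
Converting to energy: 0.2003398 amu × 931.5 MeV/amu = 186.617 MeV
Dividing by A = 23 gives 8.114 MeV per nucleon.

8.114 MeV/nucleon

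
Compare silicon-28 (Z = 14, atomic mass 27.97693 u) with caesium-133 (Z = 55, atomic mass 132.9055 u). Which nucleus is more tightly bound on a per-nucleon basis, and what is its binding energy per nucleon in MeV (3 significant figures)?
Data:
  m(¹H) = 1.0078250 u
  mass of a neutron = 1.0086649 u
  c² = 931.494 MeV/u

silicon-28: Σm = 14(1.0078250) + 14(1.0086649) = 28.2308586 u; Δm = 0.2539286 u; E_B = 236.53 MeV; E_B/A = 8.448 MeV
caesium-133: Σm = 55(1.0078250) + 78(1.0086649) = 134.1062372 u; Δm = 1.2007372 u; E_B = 1118.5 MeV; E_B/A = 8.410 MeV
silicon-28 has the higher binding energy per nucleon, so it is the more tightly bound nucleus.

silicon-28; 8.45 MeV/nucleon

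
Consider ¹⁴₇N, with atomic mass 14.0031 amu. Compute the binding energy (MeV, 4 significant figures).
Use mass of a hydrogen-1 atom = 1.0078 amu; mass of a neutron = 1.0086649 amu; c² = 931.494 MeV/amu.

Total constituent mass: 7 × 1.0078 + 7 × 1.0086649 = 14.1152543 amu
Mass defect Δm = 14.1152543 − 14.0031 = 0.1121543 amu
E_B = 0.1121543 × 931.494 = 104.471 MeV

104.5 MeV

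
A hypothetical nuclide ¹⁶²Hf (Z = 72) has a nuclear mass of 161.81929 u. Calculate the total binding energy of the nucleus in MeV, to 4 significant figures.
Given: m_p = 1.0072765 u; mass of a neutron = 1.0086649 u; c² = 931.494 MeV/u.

1383 MeV

Mass of separated nucleons = 72(1.0072765) + 90(1.0086649) = 72.5239080 + 90.7798410 = 163.3037490 u
The mass defect is 163.3037490 − 161.81929 = 1.4844590 u.
E_B = 1.4844590 × 931.494 = 1382.76 MeV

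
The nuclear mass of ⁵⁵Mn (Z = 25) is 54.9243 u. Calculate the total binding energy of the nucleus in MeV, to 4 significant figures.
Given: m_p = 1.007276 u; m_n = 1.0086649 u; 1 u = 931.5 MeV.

The nucleus contains 25 protons and 55 − 25 = 30 neutrons.
Total constituent mass: 25 × 1.007276 + 30 × 1.0086649 = 55.4418470 u
The mass defect is 55.4418470 − 54.9243 = 0.5175470 u.
Converting to energy: 0.5175470 u × 931.5 MeV/u = 482.095 MeV

482.1 MeV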